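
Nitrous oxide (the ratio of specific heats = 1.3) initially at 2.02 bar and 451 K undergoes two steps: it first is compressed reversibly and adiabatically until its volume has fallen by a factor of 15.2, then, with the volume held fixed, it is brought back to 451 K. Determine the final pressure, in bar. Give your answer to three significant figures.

Adiabatic step (PV^γ = const): P₂ = 2.02×15.2^(1.3) = 69.46 bar; T₂ = 451×15.2^(0.3) = 1020 K.
Isochoric: P₃ = P₂(T₃/T₂) = 69.46 × (451/1020) = 30.7 bar.

P₃ ≈ 30.7 bar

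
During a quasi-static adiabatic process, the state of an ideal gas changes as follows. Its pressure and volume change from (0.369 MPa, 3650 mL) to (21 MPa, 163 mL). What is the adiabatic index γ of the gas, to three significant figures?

γ ≈ 1.30

PV^γ = const ⇒ γ = ln(P₂/P₁) / ln(V₁/V₂).
γ = ln(21/0.369) / ln(3650/163) = 1.3.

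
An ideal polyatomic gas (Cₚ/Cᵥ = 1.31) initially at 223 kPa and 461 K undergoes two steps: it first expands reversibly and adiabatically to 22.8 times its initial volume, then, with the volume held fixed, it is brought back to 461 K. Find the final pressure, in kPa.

Adiabatic step (PV^γ = const): P₂ = 223×(1/22.8)^(1.31) = 3.71 kPa; T₂ = 461×(1/22.8)^(0.31) = 174.9 K.
Isochoric: P₃ = P₂(T₃/T₂) = 3.71 × (461/174.9) = 9.781 kPa.

P₃ ≈ 9.78 kPa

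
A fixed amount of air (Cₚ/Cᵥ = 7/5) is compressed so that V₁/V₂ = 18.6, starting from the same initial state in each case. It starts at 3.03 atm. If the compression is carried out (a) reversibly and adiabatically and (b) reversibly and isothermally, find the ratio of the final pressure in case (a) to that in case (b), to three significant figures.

Isothermal: P_b = P₁(V₁/V₂) = 3.03×18.6.
Adiabatic: P_a = P₁(V₁/V₂)^γ = 3.03×18.6^(7/5).
P_a/P_b = (V₁/V₂)^(γ−1) = 18.6^(2/5) = 3.22.

P_adiabatic / P_isothermal ≈ 3.22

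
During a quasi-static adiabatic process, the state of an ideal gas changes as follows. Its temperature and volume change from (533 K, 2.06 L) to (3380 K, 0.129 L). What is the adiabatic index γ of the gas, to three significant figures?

γ ≈ 1.67

TV^(γ−1) = const ⇒ γ − 1 = ln(T₂/T₁) / ln(V₁/V₂).
γ = 1 + ln(3380/533) / ln(2.06/0.129) = 1.667.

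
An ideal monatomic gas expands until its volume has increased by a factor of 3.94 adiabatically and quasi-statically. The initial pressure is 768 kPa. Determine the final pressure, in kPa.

P₂ ≈ 78.1 kPa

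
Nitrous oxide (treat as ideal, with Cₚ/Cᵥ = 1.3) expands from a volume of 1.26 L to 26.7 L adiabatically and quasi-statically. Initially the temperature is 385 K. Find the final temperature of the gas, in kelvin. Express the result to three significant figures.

T₂ ≈ 154 K

Adiabatic: T₁V₁^(γ−1) = T₂V₂^(γ−1) ⇒ T₂ = T₁ (V₁/V₂)^(γ−1).
T₂ = 385 × (1.26/26.7)^(0.3) = 154 K.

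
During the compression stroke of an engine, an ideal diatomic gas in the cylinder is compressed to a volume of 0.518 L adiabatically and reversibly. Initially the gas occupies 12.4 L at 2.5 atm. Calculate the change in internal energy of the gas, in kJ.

γ = 7/5 for a diatomic ideal gas.
P₂ = P₁(V₁/V₂)^γ = 2.5×(12.4/0.518)^(7/5) = 213.1 atm.
For a reversible adiabat, W_by_gas = (P₁V₁ − P₂V₂)/(γ−1).
W_by = (253300×0.0124 − 2.16×10^7×0.000518) / (2/5) = -20110 J.
Q = 0 ⇒ ΔU = −W_by = 20110 J.

ΔU ≈ 20.1 kJ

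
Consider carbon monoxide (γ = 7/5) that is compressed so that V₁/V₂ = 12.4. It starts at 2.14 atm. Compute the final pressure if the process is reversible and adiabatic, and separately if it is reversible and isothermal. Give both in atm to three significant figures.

adiabatic: 72.6 atm; isothermal: 26.5 atm

Isothermal: P₂ = P₁(V₁/V₂) = 2.14×12.4 = 26.54 atm.
Adiabatic: P₂ = P₁(V₁/V₂)^γ = 2.14×12.4^(7/5) = 72.64 atm.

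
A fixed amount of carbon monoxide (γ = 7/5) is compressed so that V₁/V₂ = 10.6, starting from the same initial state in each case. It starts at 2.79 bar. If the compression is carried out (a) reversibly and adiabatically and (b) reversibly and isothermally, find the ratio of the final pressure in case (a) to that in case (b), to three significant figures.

Isothermal: P_b = P₁(V₁/V₂) = 2.79×10.6.
Adiabatic: P_a = P₁(V₁/V₂)^γ = 2.79×10.6^(7/5).
P_a/P_b = (V₁/V₂)^(γ−1) = 10.6^(2/5) = 2.571.

P_adiabatic / P_isothermal ≈ 2.57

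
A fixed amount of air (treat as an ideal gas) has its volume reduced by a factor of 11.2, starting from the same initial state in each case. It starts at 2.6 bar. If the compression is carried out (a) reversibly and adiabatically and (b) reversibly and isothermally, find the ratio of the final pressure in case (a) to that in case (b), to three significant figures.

P_adiabatic / P_isothermal ≈ 2.63

For a diatomic ideal gas γ = 7/5.
Isothermal: P_b = P₁(V₁/V₂) = 2.6×11.2.
Adiabatic: P_a = P₁(V₁/V₂)^γ = 2.6×11.2^(7/5).
P_a/P_b = (V₁/V₂)^(γ−1) = 11.2^(2/5) = 2.628.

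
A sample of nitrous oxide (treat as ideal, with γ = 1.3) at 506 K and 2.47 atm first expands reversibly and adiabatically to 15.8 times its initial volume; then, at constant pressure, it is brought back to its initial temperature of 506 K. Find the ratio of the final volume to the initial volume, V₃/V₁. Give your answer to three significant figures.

Adiabatic step: V₂/V₁ = 15.8; T₂ = T₁·(1/15.8)^(0.3) = 221.1 K.
Isobaric step: V₃/V₂ = T₃/T₂ = 506/221.1.
V₃/V₁ = (V₂/V₁)(V₃/V₂) = 15.8 × (506/221.1) = 36.16.

V₃/V₁ ≈ 36.2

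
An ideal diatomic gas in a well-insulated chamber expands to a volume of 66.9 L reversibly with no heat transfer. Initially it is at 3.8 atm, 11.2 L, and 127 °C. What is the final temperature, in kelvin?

Adiabatic: T₁V₁^(γ−1) = T₂V₂^(γ−1) ⇒ T₂ = T₁ (V₁/V₂)^(γ−1).
γ = 7/5 for a diatomic ideal gas.
T₁ = 127 °C = 400.1 K.
T₂ = 400.1 × (11.2/66.9)^(2/5) = 195.8 K.

T₂ ≈ 196 K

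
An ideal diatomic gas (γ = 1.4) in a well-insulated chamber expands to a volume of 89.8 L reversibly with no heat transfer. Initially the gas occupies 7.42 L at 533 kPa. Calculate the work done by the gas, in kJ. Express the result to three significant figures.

P₂ = P₁(V₁/V₂)^γ = 533×(7.42/89.8)^(1.4) = 16.24 kPa.
For a reversible adiabat, W_by_gas = (P₁V₁ − P₂V₂)/(γ−1).
W_by = (533000×0.00742 − 16240×0.0898) / (0.4) = 6240 J.

W ≈ 6.24 kJ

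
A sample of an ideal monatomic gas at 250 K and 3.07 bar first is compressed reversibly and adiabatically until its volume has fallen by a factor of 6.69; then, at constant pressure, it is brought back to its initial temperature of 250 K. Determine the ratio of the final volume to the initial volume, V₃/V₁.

V₃/V₁ ≈ 0.0421

For a monatomic ideal gas γ = 5/3.
Adiabatic step: V₂/V₁ = 0.1495; T₂ = T₁·6.69^(2/3) = 887.6 K.
Isobaric step: V₃/V₂ = T₃/T₂ = 250/887.6.
V₃/V₁ = (V₂/V₁)(V₃/V₂) = 0.1495 × (250/887.6) = 0.0421.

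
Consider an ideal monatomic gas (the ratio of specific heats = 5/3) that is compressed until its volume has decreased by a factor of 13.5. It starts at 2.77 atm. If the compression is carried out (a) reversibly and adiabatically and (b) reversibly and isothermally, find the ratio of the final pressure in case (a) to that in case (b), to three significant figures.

Isothermal: P_b = P₁(V₁/V₂) = 2.77×13.5.
Adiabatic: P_a = P₁(V₁/V₂)^γ = 2.77×13.5^(5/3).
P_a/P_b = (V₁/V₂)^(γ−1) = 13.5^(2/3) = 5.67.

P_adiabatic / P_isothermal ≈ 5.67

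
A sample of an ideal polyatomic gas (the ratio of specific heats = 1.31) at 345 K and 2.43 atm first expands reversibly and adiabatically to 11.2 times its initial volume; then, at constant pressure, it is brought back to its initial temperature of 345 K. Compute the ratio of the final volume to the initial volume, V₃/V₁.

Adiabatic step: V₂/V₁ = 11.2; T₂ = T₁·(1/11.2)^(0.31) = 163.1 K.
Isobaric step: V₃/V₂ = T₃/T₂ = 345/163.1.
V₃/V₁ = (V₂/V₁)(V₃/V₂) = 11.2 × (345/163.1) = 23.69.

V₃/V₁ ≈ 23.7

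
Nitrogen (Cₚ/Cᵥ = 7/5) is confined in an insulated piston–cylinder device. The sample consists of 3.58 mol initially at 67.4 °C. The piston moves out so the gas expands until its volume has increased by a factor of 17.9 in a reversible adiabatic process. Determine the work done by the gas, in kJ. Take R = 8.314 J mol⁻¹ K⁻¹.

W ≈ 17.3 kJ

Adiabatic: T₁V₁^(γ−1) = T₂V₂^(γ−1) ⇒ T₂ = T₁ (V₁/V₂)^(γ−1).
T₁ = 67.4 °C = 340.5 K.
T₂ = 340.5 × (1/17.9)^(2/5) = 107.4 K.
Q = 0, so ΔU = W_on_gas = nCᵥΔT with Cᵥ = R/(γ−1) = 20.79 J/(mol·K).
ΔU = 3.58 × 20.79 × (107.4 − 340.5) = -17350 J.
Work done by the gas = −ΔU = 17350 J.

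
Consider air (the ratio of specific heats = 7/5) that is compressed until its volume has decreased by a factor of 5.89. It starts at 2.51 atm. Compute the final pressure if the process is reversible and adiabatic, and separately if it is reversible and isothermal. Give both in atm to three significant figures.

Isothermal: P₂ = P₁(V₁/V₂) = 2.51×5.89 = 14.78 atm.
Adiabatic: P₂ = P₁(V₁/V₂)^γ = 2.51×5.89^(7/5) = 30.05 atm.

adiabatic: 30.0 atm; isothermal: 14.8 atm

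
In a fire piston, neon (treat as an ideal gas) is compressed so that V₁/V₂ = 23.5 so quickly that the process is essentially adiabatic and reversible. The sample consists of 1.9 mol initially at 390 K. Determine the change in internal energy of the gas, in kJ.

For a reversible adiabat TV^(γ−1) is constant, so T₂ = T₁ (V₁/V₂)^(γ−1).
γ = 5/3 for a monatomic ideal gas, so γ−1 = 2/3.
T₂ = 390 × 23.5^(2/3) = 3200 K.
Q = 0, so ΔU = W_on_gas = nCᵥΔT with Cᵥ = R/(γ−1) = 12.47 J/(mol·K).
ΔU = 1.9 × 12.47 × (3200 − 390) = 66580 J.

ΔU ≈ 66.6 kJ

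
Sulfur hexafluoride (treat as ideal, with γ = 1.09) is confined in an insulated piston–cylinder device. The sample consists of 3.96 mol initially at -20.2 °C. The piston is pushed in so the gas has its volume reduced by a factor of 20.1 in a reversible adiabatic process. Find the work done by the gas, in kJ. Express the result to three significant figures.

Adiabatic: T₁V₁^(γ−1) = T₂V₂^(γ−1) ⇒ T₂ = T₁ (V₁/V₂)^(γ−1).
T₁ = -20.2 °C = 252.9 K.
T₂ = 252.9 × 20.1^(0.09) = 331.4 K.
Q = 0, so ΔU = W_on_gas = nCᵥΔT with Cᵥ = R/(γ−1) = 92.38 J/(mol·K).
ΔU = 3.96 × 92.38 × (331.4 − 252.9) = 28690 J.
Work done by the gas = −ΔU = -28690 J.

W ≈ -28.7 kJ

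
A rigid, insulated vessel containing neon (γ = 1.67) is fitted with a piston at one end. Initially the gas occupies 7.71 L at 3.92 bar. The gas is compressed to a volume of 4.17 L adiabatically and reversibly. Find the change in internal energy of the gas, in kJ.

ΔU ≈ 2.30 kJ

P₂ = P₁(V₁/V₂)^γ = 3.92×(7.71/4.17)^(1.67) = 10.94 bar.
For a reversible adiabat, W_by_gas = (P₁V₁ − P₂V₂)/(γ−1).
W_by = (392000×0.00771 − 1.094×10^6×0.00417) / (0.67) = -2298 J.
Q = 0 ⇒ ΔU = −W_by = 2298 J.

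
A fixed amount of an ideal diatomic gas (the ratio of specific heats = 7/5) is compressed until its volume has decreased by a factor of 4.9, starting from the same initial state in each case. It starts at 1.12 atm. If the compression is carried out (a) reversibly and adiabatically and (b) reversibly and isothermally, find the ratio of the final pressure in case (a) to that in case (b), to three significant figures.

Isothermal: P_b = P₁(V₁/V₂) = 1.12×4.9.
Adiabatic: P_a = P₁(V₁/V₂)^γ = 1.12×4.9^(7/5).
P_a/P_b = (V₁/V₂)^(γ−1) = 4.9^(2/5) = 1.888.

P_adiabatic / P_isothermal ≈ 1.89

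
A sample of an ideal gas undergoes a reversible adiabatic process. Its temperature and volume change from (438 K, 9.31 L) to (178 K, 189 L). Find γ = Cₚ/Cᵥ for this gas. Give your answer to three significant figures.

TV^(γ−1) = const ⇒ γ − 1 = ln(T₂/T₁) / ln(V₁/V₂).
γ = 1 + ln(178/438) / ln(9.31/189) = 1.299.

γ ≈ 1.30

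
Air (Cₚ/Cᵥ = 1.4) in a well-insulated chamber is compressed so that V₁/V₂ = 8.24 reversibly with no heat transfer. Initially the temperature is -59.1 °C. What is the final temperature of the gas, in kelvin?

Adiabatic: T₁V₁^(γ−1) = T₂V₂^(γ−1) ⇒ T₂ = T₁ (V₁/V₂)^(γ−1).
T₁ = -59.1 °C = 214 K.
T₂ = 214 × 8.24^(0.4) = 497.6 K.

T₂ ≈ 498 K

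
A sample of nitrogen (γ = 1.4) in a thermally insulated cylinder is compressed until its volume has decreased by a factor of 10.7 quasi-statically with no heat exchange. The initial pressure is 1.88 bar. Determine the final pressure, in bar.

P₂ ≈ 51.9 bar

Since PV^γ is constant along a reversible adiabat, P₂ = P₁ (V₁/V₂)^γ.
P₂ = 1.88 × 10.7^(1.4) = 51.92 bar.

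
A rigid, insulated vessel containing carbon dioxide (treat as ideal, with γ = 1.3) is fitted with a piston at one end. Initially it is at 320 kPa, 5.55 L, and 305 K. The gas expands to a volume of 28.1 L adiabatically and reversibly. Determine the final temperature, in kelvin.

For a reversible adiabat TV^(γ−1) is constant, so T₂ = T₁ (V₁/V₂)^(γ−1).
T₂ = 305 × (5.55/28.1)^(0.3) = 187.5 K.

T₂ ≈ 187 K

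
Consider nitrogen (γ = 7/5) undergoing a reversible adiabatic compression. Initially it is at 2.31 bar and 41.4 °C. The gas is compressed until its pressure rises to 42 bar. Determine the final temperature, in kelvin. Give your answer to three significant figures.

T₂ ≈ 720 K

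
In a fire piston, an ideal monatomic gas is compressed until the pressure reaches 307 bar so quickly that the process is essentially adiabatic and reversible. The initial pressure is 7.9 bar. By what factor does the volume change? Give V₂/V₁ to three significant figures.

From PV^γ = const, V₂/V₁ = (P₁/P₂)^(1/γ).
For a monatomic ideal gas γ = 5/3.
V₂/V₁ = (7.9/307)^(3/5) = 0.1112.

V₂/V₁ ≈ 0.111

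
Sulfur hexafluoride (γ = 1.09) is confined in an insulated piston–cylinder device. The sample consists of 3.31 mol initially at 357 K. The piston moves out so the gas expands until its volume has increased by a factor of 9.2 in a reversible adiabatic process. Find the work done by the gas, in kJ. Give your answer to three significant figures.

Adiabatic: T₁V₁^(γ−1) = T₂V₂^(γ−1) ⇒ T₂ = T₁ (V₁/V₂)^(γ−1).
T₂ = 357 × (1/9.2)^(0.09) = 292.4 K.
Q = 0, so ΔU = W_on_gas = nCᵥΔT with Cᵥ = R/(γ−1) = 92.38 J/(mol·K).
ΔU = 3.31 × 92.38 × (292.4 − 357) = -19760 J.
Work done by the gas = −ΔU = 19760 J.

W ≈ 19.8 kJ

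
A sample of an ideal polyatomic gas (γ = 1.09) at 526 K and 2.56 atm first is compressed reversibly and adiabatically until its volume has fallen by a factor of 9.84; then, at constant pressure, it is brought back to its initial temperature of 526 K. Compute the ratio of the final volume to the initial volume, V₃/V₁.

V₃/V₁ ≈ 0.0827

Adiabatic step: V₂/V₁ = 0.1016; T₂ = T₁·9.84^(0.09) = 646.2 K.
Isobaric step: V₃/V₂ = T₃/T₂ = 526/646.2.
V₃/V₁ = (V₂/V₁)(V₃/V₂) = 0.1016 × (526/646.2) = 0.08272.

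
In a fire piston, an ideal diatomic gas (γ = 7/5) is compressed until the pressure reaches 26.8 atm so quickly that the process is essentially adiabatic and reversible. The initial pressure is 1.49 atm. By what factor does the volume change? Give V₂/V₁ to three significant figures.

V₂/V₁ ≈ 0.127

From PV^γ = const, V₂/V₁ = (P₁/P₂)^(1/γ).
V₂/V₁ = (1.49/26.8)^(5/7) = 0.1269.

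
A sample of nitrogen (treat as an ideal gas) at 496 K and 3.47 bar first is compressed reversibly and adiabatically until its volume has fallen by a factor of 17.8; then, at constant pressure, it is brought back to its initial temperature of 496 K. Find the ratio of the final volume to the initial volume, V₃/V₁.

For a diatomic ideal gas γ = 7/5.
Adiabatic step: V₂/V₁ = 0.05618; T₂ = T₁·17.8^(2/5) = 1569 K.
Isobaric step: V₃/V₂ = T₃/T₂ = 496/1569.
V₃/V₁ = (V₂/V₁)(V₃/V₂) = 0.05618 × (496/1569) = 0.01776.

V₃/V₁ ≈ 0.0178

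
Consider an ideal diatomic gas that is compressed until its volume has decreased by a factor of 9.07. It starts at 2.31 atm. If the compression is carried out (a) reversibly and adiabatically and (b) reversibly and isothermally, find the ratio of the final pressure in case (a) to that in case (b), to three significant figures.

For a diatomic ideal gas γ = 7/5.
Isothermal: P_b = P₁(V₁/V₂) = 2.31×9.07.
Adiabatic: P_a = P₁(V₁/V₂)^γ = 2.31×9.07^(7/5).
P_a/P_b = (V₁/V₂)^(γ−1) = 9.07^(2/5) = 2.416.

P_adiabatic / P_isothermal ≈ 2.42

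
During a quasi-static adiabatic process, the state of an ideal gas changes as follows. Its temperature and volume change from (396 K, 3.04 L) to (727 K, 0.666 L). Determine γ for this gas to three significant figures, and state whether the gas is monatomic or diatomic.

γ ≈ 1.40; diatomic

TV^(γ−1) = const ⇒ γ − 1 = ln(T₂/T₁) / ln(V₁/V₂).
γ = 1 + ln(727/396) / ln(3.04/0.666) = 1.4.
γ ≈ 1.40 is close to 7/5, so the gas is diatomic.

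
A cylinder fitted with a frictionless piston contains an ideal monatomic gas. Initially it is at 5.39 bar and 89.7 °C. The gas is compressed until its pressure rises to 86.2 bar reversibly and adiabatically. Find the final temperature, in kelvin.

Along an adiabat T P^((1−γ)/γ) is constant, so T₂ = T₁ (P₂/P₁)^((γ−1)/γ).
For a monatomic ideal gas γ = 5/3, so (γ−1)/γ = 2/5.
T₁ = 89.7 °C = 362.8 K.
T₂ = 362.8 × (86.2/5.39)^(2/5) = 1100 K.

T₂ ≈ 1100 K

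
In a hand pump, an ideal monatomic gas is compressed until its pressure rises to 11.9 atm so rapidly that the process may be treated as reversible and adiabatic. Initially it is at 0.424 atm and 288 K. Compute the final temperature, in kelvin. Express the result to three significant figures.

T₂ ≈ 1090 K

Along an adiabat T P^((1−γ)/γ) is constant, so T₂ = T₁ (P₂/P₁)^((γ−1)/γ).
For a monatomic ideal gas γ = 5/3, so (γ−1)/γ = 2/5.
T₂ = 288 × (11.9/0.424)^(2/5) = 1093 K.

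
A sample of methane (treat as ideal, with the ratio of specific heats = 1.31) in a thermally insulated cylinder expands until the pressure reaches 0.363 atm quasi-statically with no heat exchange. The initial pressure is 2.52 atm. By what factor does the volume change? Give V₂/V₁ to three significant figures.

From PV^γ = const, V₂/V₁ = (P₁/P₂)^(1/γ).
V₂/V₁ = (2.52/0.363)^(0.763) = 4.389.

V₂/V₁ ≈ 4.39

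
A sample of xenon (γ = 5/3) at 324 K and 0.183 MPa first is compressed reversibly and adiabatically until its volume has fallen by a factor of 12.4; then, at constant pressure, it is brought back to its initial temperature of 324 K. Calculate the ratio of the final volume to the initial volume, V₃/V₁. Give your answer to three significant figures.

V₃/V₁ ≈ 0.0151

Adiabatic step: V₂/V₁ = 0.08065; T₂ = T₁·12.4^(2/3) = 1736 K.
Isobaric step: V₃/V₂ = T₃/T₂ = 324/1736.
V₃/V₁ = (V₂/V₁)(V₃/V₂) = 0.08065 × (324/1736) = 0.01505.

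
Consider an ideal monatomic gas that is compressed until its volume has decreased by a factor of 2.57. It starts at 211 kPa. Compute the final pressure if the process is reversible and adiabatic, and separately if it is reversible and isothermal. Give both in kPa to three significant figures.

adiabatic: 1020 kPa; isothermal: 542 kPa

For a monatomic ideal gas γ = 5/3.
Isothermal: P₂ = P₁(V₁/V₂) = 211×2.57 = 542.3 kPa.
Adiabatic: P₂ = P₁(V₁/V₂)^γ = 211×2.57^(5/3) = 1017 kPa.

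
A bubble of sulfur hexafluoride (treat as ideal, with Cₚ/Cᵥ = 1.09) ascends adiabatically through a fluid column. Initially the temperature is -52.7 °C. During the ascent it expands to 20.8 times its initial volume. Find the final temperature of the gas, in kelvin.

T₂ ≈ 168 K

Adiabatic: T₁V₁^(γ−1) = T₂V₂^(γ−1) ⇒ T₂ = T₁ (V₁/V₂)^(γ−1).
T₁ = -52.7 °C = 220.4 K.
T₂ = 220.4 × (1/20.8)^(0.09) = 167.8 K.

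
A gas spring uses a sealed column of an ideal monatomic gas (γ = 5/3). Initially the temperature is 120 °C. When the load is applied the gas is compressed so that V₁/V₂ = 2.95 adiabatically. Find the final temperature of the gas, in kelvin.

Adiabatic: T₁V₁^(γ−1) = T₂V₂^(γ−1) ⇒ T₂ = T₁ (V₁/V₂)^(γ−1).
T₁ = 120 °C = 393.1 K.
T₂ = 393.1 × 2.95^(2/3) = 808.7 K.

T₂ ≈ 809 K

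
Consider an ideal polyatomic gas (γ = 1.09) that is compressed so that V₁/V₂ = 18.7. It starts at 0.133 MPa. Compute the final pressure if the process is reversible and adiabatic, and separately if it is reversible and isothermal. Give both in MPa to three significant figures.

Isothermal: P₂ = P₁(V₁/V₂) = 0.133×18.7 = 2.487 MPa.
Adiabatic: P₂ = P₁(V₁/V₂)^γ = 0.133×18.7^(1.09) = 3.237 MPa.

adiabatic: 3.24 MPa; isothermal: 2.49 MPa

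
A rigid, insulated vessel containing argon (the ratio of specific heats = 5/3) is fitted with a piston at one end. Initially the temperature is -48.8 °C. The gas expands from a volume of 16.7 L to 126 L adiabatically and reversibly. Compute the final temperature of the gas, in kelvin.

For a reversible adiabat TV^(γ−1) is constant, so T₂ = T₁ (V₁/V₂)^(γ−1).
T₁ = -48.8 °C = 224.3 K.
T₂ = 224.3 × (16.7/126)^(2/3) = 58.32 K.

T₂ ≈ 58.3 K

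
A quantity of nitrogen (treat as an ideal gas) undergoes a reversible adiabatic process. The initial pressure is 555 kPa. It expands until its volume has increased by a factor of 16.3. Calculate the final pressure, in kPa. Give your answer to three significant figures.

Adiabatic: P₁V₁^γ = P₂V₂^γ ⇒ P₂ = P₁ (V₁/V₂)^γ.
For a diatomic ideal gas γ = 7/5.
P₂ = 555 × (1/16.3)^(7/5) = 11.15 kPa.

P₂ ≈ 11.1 kPa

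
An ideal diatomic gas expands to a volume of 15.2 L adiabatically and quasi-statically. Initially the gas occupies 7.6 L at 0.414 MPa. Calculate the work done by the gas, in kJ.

W ≈ 1.90 kJ

γ = 7/5 for a diatomic ideal gas.
P₂ = P₁(V₁/V₂)^γ = 0.414×(7.6/15.2)^(7/5) = 0.1569 MPa.
For a reversible adiabat, W_by_gas = (P₁V₁ − P₂V₂)/(γ−1).
W_by = (414000×0.0076 − 156900×0.0152) / (2/5) = 1905 J.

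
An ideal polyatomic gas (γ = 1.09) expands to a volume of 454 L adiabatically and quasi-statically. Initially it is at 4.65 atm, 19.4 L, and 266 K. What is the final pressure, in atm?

Adiabatic: P₁V₁^γ = P₂V₂^γ ⇒ P₂ = P₁ (V₁/V₂)^γ.
P₂ = 4.65 × (19.4/454)^(1.09) = 0.1496 atm.

P₂ ≈ 0.150 atm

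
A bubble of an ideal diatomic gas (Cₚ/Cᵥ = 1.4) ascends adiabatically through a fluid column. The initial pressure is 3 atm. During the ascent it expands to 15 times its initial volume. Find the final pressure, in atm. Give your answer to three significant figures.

Since PV^γ is constant along a reversible adiabat, P₂ = P₁ (V₁/V₂)^γ.
P₂ = 3 × (1/15)^(1.4) = 0.0677 atm.

P₂ ≈ 0.0677 atm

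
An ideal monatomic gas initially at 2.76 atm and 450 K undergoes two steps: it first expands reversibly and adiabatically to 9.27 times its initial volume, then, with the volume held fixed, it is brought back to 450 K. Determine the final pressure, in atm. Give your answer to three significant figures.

For a monatomic ideal gas γ = 5/3.
Adiabatic step (PV^γ = const): P₂ = 2.76×(1/9.27)^(5/3) = 0.06747 atm; T₂ = 450×(1/9.27)^(2/3) = 102 K.
Isochoric: P₃ = P₂(T₃/T₂) = 0.06747 × (450/102) = 0.2977 atm.

P₃ ≈ 0.298 atm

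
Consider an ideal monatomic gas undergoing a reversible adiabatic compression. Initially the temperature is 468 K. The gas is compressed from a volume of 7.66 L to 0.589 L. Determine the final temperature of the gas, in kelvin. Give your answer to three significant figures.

For a reversible adiabat TV^(γ−1) is constant, so T₂ = T₁ (V₁/V₂)^(γ−1).
For a monatomic ideal gas γ = 5/3, so γ−1 = 2/3.
T₂ = 468 × (7.66/0.589)^(2/3) = 2588 K.

T₂ ≈ 2590 K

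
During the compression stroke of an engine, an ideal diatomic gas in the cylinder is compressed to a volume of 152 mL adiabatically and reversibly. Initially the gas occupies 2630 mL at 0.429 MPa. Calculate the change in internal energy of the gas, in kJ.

ΔU ≈ 6.00 kJ

γ = 7/5 for a diatomic ideal gas.
P₂ = P₁(V₁/V₂)^γ = 0.429×(2630/152)^(7/5) = 23.22 MPa.
For a reversible adiabat, W_by_gas = (P₁V₁ − P₂V₂)/(γ−1).
W_by = (429000×0.00263 − 2.322×10^7×0.000152) / (2/5) = -6002 J.
Q = 0 ⇒ ΔU = −W_by = 6002 J.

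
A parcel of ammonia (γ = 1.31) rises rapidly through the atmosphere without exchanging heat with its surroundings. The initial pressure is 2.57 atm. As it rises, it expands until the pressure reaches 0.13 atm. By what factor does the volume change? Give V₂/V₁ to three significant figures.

V₂/V₁ ≈ 9.76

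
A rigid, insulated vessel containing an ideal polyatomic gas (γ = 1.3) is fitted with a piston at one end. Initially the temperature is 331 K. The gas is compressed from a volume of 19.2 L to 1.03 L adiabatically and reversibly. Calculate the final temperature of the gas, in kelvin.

For a reversible adiabat TV^(γ−1) is constant, so T₂ = T₁ (V₁/V₂)^(γ−1).
T₂ = 331 × (19.2/1.03)^(0.3) = 796.1 K.

T₂ ≈ 796 K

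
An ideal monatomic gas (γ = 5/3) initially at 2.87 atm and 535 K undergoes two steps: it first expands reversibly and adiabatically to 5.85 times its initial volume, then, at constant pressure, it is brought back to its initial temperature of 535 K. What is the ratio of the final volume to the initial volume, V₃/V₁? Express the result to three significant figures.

Adiabatic step: V₂/V₁ = 5.85; T₂ = T₁·(1/5.85)^(2/3) = 164.8 K.
Isobaric step: V₃/V₂ = T₃/T₂ = 535/164.8.
V₃/V₁ = (V₂/V₁)(V₃/V₂) = 5.85 × (535/164.8) = 18.99.

V₃/V₁ ≈ 19.0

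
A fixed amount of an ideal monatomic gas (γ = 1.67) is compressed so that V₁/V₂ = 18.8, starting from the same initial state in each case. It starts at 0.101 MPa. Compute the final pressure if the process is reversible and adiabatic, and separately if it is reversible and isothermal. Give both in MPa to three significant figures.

Isothermal: P₂ = P₁(V₁/V₂) = 0.101×18.8 = 1.899 MPa.
Adiabatic: P₂ = P₁(V₁/V₂)^γ = 0.101×18.8^(1.67) = 13.56 MPa.

adiabatic: 13.6 MPa; isothermal: 1.90 MPa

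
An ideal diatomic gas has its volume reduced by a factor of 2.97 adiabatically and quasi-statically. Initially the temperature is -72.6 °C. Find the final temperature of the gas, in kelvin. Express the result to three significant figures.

For a reversible adiabat TV^(γ−1) is constant, so T₂ = T₁ (V₁/V₂)^(γ−1).
For a diatomic ideal gas γ = 7/5, so γ−1 = 2/5.
T₁ = -72.6 °C = 200.5 K.
T₂ = 200.5 × 2.97^(2/5) = 310 K.

T₂ ≈ 310 K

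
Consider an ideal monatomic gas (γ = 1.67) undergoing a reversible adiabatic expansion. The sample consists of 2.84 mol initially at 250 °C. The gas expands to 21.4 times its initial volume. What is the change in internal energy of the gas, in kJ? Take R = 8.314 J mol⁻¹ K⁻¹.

ΔU ≈ -16.1 kJ

For a reversible adiabat TV^(γ−1) is constant, so T₂ = T₁ (V₁/V₂)^(γ−1).
T₁ = 250 °C = 523.1 K.
T₂ = 523.1 × (1/21.4)^(0.67) = 67.18 K.
Q = 0, so ΔU = W_on_gas = nCᵥΔT with Cᵥ = R/(γ−1) = 12.41 J/(mol·K).
ΔU = 2.84 × 12.41 × (67.18 − 523.1) = -16070 J.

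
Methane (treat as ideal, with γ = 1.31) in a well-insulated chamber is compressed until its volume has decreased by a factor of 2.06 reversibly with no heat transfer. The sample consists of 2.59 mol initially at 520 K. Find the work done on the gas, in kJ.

W ≈ 9.07 kJ

For a reversible adiabat TV^(γ−1) is constant, so T₂ = T₁ (V₁/V₂)^(γ−1).
T₂ = 520 × 2.06^(0.31) = 650.6 K.
Q = 0, so ΔU = W_on_gas = nCᵥΔT with Cᵥ = R/(γ−1) = 26.82 J/(mol·K).
ΔU = 2.59 × 26.82 × (650.6 − 520) = 9071 J.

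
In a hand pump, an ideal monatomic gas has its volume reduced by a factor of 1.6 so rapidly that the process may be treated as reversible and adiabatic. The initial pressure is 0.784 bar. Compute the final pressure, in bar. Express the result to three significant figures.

P₂ ≈ 1.72 bar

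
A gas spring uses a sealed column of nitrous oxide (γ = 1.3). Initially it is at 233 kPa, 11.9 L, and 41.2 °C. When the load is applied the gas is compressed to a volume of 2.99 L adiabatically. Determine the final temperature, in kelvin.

Adiabatic: T₁V₁^(γ−1) = T₂V₂^(γ−1) ⇒ T₂ = T₁ (V₁/V₂)^(γ−1).
T₁ = 41.2 °C = 314.3 K.
T₂ = 314.3 × (11.9/2.99)^(0.3) = 475.7 K.

T₂ ≈ 476 K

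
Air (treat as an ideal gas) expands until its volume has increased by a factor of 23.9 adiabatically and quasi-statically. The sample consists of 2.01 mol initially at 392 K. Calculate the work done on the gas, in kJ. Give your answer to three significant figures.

W ≈ -11.8 kJ

For a reversible adiabat TV^(γ−1) is constant, so T₂ = T₁ (V₁/V₂)^(γ−1).
γ = 7/5 for a diatomic ideal gas, so γ−1 = 2/5.
T₂ = 392 × (1/23.9)^(2/5) = 110.1 K.
Q = 0, so ΔU = W_on_gas = nCᵥΔT with Cᵥ = R/(γ−1) = 20.79 J/(mol·K).
ΔU = 2.01 × 20.79 × (110.1 − 392) = -11780 J.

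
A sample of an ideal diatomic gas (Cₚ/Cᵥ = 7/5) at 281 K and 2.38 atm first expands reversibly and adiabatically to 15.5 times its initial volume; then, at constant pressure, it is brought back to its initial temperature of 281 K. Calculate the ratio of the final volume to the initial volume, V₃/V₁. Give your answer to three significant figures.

V₃/V₁ ≈ 46.4

Adiabatic step: V₂/V₁ = 15.5; T₂ = T₁·(1/15.5)^(2/5) = 93.88 K.
Isobaric step: V₃/V₂ = T₃/T₂ = 281/93.88.
V₃/V₁ = (V₂/V₁)(V₃/V₂) = 15.5 × (281/93.88) = 46.39.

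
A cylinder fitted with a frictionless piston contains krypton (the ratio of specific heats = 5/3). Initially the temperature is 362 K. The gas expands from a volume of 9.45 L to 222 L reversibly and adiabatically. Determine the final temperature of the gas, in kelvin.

T₂ ≈ 44.1 K

Adiabatic: T₁V₁^(γ−1) = T₂V₂^(γ−1) ⇒ T₂ = T₁ (V₁/V₂)^(γ−1).
T₂ = 362 × (9.45/222)^(2/3) = 44.13 K.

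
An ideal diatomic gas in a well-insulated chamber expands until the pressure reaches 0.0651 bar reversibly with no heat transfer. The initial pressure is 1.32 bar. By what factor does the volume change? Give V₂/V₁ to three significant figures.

From PV^γ = const, V₂/V₁ = (P₁/P₂)^(1/γ).
For a diatomic ideal gas γ = 7/5.
V₂/V₁ = (1.32/0.0651)^(5/7) = 8.582.

V₂/V₁ ≈ 8.58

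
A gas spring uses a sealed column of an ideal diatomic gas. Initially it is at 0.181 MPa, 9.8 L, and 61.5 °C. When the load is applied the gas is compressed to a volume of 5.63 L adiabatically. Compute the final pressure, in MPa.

P₂ ≈ 0.393 MPa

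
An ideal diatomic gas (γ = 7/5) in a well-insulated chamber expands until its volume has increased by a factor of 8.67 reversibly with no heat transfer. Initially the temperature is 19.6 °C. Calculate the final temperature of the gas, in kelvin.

For a reversible adiabat TV^(γ−1) is constant, so T₂ = T₁ (V₁/V₂)^(γ−1).
T₁ = 19.6 °C = 292.8 K.
T₂ = 292.8 × (1/8.67)^(2/5) = 123.4 K.

T₂ ≈ 123 K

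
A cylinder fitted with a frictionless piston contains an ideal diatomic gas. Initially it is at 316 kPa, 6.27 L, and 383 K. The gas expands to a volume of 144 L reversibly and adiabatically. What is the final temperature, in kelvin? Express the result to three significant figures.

T₂ ≈ 109 K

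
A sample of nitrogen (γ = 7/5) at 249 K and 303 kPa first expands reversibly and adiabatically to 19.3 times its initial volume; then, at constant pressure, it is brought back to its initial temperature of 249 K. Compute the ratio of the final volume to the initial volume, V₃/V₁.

V₃/V₁ ≈ 63.1

Adiabatic step: V₂/V₁ = 19.3; T₂ = T₁·(1/19.3)^(2/5) = 76.2 K.
Isobaric step: V₃/V₂ = T₃/T₂ = 249/76.2.
V₃/V₁ = (V₂/V₁)(V₃/V₂) = 19.3 × (249/76.2) = 63.06.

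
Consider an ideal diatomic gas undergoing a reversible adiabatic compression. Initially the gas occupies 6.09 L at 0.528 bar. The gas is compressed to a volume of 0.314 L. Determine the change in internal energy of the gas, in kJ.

ΔU ≈ 1.83 kJ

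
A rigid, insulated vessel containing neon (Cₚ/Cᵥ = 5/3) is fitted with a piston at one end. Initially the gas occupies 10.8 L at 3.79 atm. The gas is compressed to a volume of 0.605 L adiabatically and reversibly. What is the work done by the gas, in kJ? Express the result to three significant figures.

W ≈ -36.3 kJ

P₂ = P₁(V₁/V₂)^γ = 3.79×(10.8/0.605)^(5/3) = 462.1 atm.
For a reversible adiabat, W_by_gas = (P₁V₁ − P₂V₂)/(γ−1).
W_by = (384000×0.0108 − 4.682×10^7×0.000605) / (2/3) = -36270 J.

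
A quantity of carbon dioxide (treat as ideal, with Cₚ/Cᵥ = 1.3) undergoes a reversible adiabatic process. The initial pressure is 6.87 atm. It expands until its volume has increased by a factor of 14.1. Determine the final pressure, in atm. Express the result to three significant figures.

Adiabatic: P₁V₁^γ = P₂V₂^γ ⇒ P₂ = P₁ (V₁/V₂)^γ.
P₂ = 6.87 × (1/14.1)^(1.3) = 0.2203 atm.

P₂ ≈ 0.220 atm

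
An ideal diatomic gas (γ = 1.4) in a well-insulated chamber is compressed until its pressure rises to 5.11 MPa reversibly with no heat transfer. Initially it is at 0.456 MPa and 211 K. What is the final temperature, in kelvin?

Along an adiabat T P^((1−γ)/γ) is constant, so T₂ = T₁ (P₂/P₁)^((γ−1)/γ).
T₂ = 211 × (5.11/0.456)^(0.286) = 420.8 K.

T₂ ≈ 421 K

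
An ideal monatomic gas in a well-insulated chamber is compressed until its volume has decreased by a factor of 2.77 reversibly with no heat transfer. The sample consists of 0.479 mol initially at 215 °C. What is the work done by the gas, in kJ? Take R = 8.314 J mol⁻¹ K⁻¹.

W ≈ -2.84 kJ

For a reversible adiabat TV^(γ−1) is constant, so T₂ = T₁ (V₁/V₂)^(γ−1).
γ = 5/3 for a monatomic ideal gas, so γ−1 = 2/3.
T₁ = 215 °C = 488.1 K.
T₂ = 488.1 × 2.77^(2/3) = 962.8 K.
Q = 0, so ΔU = W_on_gas = nCᵥΔT with Cᵥ = R/(γ−1) = 12.47 J/(mol·K).
ΔU = 0.479 × 12.47 × (962.8 − 488.1) = 2835 J.
Work done by the gas = −ΔU = -2835 J.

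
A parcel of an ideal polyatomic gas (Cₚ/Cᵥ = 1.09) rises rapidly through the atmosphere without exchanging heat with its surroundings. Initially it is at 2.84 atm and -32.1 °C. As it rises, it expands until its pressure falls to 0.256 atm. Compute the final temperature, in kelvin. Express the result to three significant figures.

Along an adiabat T P^((1−γ)/γ) is constant, so T₂ = T₁ (P₂/P₁)^((γ−1)/γ).
T₁ = -32.1 °C = 241 K.
T₂ = 241 × (0.256/2.84)^(0.0826) = 197.6 K.

T₂ ≈ 198 K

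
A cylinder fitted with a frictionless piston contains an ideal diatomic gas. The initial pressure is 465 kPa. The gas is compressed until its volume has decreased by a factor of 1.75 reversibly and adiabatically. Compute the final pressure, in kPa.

Since PV^γ is constant along a reversible adiabat, P₂ = P₁ (V₁/V₂)^γ.
For a diatomic ideal gas γ = 7/5.
P₂ = 465 × 1.75^(7/5) = 1018 kPa.

P₂ ≈ 1020 kPa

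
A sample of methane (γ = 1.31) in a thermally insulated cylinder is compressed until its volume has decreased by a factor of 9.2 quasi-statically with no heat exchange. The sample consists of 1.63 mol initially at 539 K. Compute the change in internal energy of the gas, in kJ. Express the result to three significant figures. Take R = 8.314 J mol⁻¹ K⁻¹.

ΔU ≈ 23.3 kJ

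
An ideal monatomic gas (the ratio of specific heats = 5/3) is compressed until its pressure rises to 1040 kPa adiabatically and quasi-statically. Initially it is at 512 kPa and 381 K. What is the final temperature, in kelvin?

Along an adiabat T P^((1−γ)/γ) is constant, so T₂ = T₁ (P₂/P₁)^((γ−1)/γ).
T₂ = 381 × (1040/512)^(2/5) = 505.9 K.

T₂ ≈ 506 K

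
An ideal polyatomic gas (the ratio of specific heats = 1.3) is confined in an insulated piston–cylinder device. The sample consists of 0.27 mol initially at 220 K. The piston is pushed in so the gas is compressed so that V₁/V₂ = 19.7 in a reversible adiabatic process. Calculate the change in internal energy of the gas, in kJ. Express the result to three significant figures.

ΔU ≈ 2.38 kJ

Adiabatic: T₁V₁^(γ−1) = T₂V₂^(γ−1) ⇒ T₂ = T₁ (V₁/V₂)^(γ−1).
T₂ = 220 × 19.7^(0.3) = 538 K.
Q = 0, so ΔU = W_on_gas = nCᵥΔT with Cᵥ = R/(γ−1) = 27.71 J/(mol·K).
ΔU = 0.27 × 27.71 × (538 − 220) = 2379 J.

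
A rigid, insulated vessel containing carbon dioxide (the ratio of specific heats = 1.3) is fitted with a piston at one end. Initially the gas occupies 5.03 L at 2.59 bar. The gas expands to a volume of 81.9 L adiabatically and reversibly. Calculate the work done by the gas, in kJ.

P₂ = P₁(V₁/V₂)^γ = 2.59×(5.03/81.9)^(1.3) = 0.06888 bar.
For a reversible adiabat, W_by_gas = (P₁V₁ − P₂V₂)/(γ−1).
W_by = (259000×0.00503 − 6888×0.0819) / (0.3) = 2462 J.

W ≈ 2.46 kJ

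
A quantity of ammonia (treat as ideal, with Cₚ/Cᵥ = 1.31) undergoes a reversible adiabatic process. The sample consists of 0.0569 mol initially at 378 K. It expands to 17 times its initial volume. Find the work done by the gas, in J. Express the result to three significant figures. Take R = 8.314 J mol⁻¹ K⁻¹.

Adiabatic: T₁V₁^(γ−1) = T₂V₂^(γ−1) ⇒ T₂ = T₁ (V₁/V₂)^(γ−1).
T₂ = 378 × (1/17)^(0.31) = 157.1 K.
Q = 0, so ΔU = W_on_gas = nCᵥΔT with Cᵥ = R/(γ−1) = 26.82 J/(mol·K).
ΔU = 0.0569 × 26.82 × (157.1 − 378) = -337.2 J.
Work done by the gas = −ΔU = 337.2 J.

W ≈ 337 J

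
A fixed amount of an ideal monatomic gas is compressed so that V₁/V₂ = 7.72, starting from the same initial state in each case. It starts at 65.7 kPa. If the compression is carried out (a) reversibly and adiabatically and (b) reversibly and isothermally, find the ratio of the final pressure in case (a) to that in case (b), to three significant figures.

P_adiabatic / P_isothermal ≈ 3.91

For a monatomic ideal gas γ = 5/3.
Isothermal: P_b = P₁(V₁/V₂) = 65.7×7.72.
Adiabatic: P_a = P₁(V₁/V₂)^γ = 65.7×7.72^(5/3).
P_a/P_b = (V₁/V₂)^(γ−1) = 7.72^(2/3) = 3.906.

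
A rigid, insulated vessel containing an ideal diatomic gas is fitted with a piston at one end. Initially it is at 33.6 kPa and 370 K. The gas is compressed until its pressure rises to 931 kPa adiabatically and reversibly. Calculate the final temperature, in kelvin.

T₂ ≈ 956 K

Along an adiabat T P^((1−γ)/γ) is constant, so T₂ = T₁ (P₂/P₁)^((γ−1)/γ).
For a diatomic ideal gas γ = 7/5, so (γ−1)/γ = 2/7.
T₂ = 370 × (931/33.6)^(2/7) = 955.8 K.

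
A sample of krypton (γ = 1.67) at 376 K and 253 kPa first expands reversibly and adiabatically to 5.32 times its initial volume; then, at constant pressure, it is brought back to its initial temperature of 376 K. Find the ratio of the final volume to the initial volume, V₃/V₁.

Adiabatic step: V₂/V₁ = 5.32; T₂ = T₁·(1/5.32)^(0.67) = 122.7 K.
Isobaric step: V₃/V₂ = T₃/T₂ = 376/122.7.
V₃/V₁ = (V₂/V₁)(V₃/V₂) = 5.32 × (376/122.7) = 16.3.

V₃/V₁ ≈ 16.3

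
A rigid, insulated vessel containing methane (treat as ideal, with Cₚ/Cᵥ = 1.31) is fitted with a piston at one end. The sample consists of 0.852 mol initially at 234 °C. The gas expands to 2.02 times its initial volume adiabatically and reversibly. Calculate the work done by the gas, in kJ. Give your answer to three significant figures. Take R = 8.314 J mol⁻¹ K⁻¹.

W ≈ 2.27 kJ

For a reversible adiabat TV^(γ−1) is constant, so T₂ = T₁ (V₁/V₂)^(γ−1).
T₁ = 234 °C = 507.1 K.
T₂ = 507.1 × (1/2.02)^(0.31) = 407.8 K.
Q = 0, so ΔU = W_on_gas = nCᵥΔT with Cᵥ = R/(γ−1) = 26.82 J/(mol·K).
ΔU = 0.852 × 26.82 × (407.8 − 507.1) = -2270 J.
Work done by the gas = −ΔU = 2270 J.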